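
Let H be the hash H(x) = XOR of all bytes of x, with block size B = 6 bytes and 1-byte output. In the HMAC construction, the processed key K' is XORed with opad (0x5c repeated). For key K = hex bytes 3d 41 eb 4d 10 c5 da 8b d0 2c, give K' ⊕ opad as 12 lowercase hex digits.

fe5c5c5c5c5c

Key hex bytes 3d 41 eb 4d 10 c5 da 8b d0 2c is 10 bytes > B = 6, so hash it first: H(key) = a2, then zero-pad to 6 bytes: K' = a2 00 00 00 00 00.
XOR each byte with 0x5c: a2⊕5c=fe, 00⊕5c=5c, 00⊕5c=5c, 00⊕5c=5c, 00⊕5c=5c, 00⊕5c=5c.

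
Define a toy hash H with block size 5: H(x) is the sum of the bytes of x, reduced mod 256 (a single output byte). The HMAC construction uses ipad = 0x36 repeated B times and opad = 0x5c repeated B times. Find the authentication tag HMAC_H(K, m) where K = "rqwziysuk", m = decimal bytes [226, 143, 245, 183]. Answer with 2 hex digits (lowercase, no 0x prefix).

f9

Key "rqwziysuk" = 72 71 77 7a 69 79 73 75 6b is 9 bytes > B = 5, so hash it first: H(key) = 09, then zero-pad to 5 bytes: K' = 09 00 00 00 00.
K' ⊕ ipad = 3f 36 36 36 36.  K' ⊕ opad = 55 5c 5c 5c 5c.
Inner input = (K'⊕ipad) ∥ m = 3f 36 36 36 36 ∥ e2 8f f5 b7.
Inner hash: sum = 63+54+54+54+54+226+143+245+183 = 1076; mod 256 = 52 → 34.
Outer input = (K'⊕opad) ∥ inner = 55 5c 5c 5c 5c ∥ 34.
Outer hash (tag): sum = 85+92+92+92+92+52 = 505; mod 256 = 249 → f9.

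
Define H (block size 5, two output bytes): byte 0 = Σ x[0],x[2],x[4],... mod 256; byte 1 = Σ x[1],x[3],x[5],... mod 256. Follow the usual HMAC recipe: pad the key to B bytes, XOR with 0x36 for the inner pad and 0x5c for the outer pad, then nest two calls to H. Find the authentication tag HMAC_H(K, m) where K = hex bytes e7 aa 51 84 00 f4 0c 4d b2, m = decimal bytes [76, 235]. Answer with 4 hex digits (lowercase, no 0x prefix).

3da6

Key hex bytes e7 aa 51 84 00 f4 0c 4d b2 is 9 bytes > B = 5, so hash it first: H(key) = f6 6f, then zero-pad to 5 bytes: K' = f6 6f 00 00 00.
K' ⊕ ipad = c0 59 36 36 36.  K' ⊕ opad = aa 33 5c 5c 5c.
Inner input = (K'⊕ipad) ∥ m = c0 59 36 36 36 ∥ 4c eb.
Inner hash: even-index sum = 535 mod 256 = 23; odd-index sum = 219 mod 256 = 219 → 17 db.
Outer input = (K'⊕opad) ∥ inner = aa 33 5c 5c 5c ∥ 17 db.
Outer hash (tag): even-index sum = 573 mod 256 = 61; odd-index sum = 166 mod 256 = 166 → 3d a6.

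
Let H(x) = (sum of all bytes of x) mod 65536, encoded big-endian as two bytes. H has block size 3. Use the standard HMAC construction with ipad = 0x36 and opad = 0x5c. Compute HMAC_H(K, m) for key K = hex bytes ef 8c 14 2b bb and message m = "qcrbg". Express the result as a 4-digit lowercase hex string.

Key hex bytes ef 8c 14 2b bb is 5 bytes > B = 3, so hash it first: H(key) = 02 75, then zero-pad to 3 bytes: K' = 02 75 00.
K' ⊕ ipad = 34 43 36.  K' ⊕ opad = 5e 29 5c.
Inner input = (K'⊕ipad) ∥ m = 34 43 36 ∥ 71 63 72 62 67.
Inner hash: sum = 52+67+54+113+99+114+98+103 = 700 → 02 bc.
Outer input = (K'⊕opad) ∥ inner = 5e 29 5c ∥ 02 bc.
Outer hash (tag): sum = 94+41+92+2+188 = 417 → 01 a1.

01a1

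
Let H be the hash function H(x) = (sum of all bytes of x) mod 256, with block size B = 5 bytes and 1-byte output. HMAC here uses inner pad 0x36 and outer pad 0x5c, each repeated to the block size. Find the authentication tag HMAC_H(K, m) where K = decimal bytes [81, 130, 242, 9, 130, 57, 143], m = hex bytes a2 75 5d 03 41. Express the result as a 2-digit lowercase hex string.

Key decimal bytes [81, 130, 242, 9, 130, 57, 143] = 51 82 f2 09 82 39 8f is 7 bytes > B = 5, so hash it first: H(key) = 18, then zero-pad to 5 bytes: K' = 18 00 00 00 00.
K' ⊕ ipad = 2e 36 36 36 36.  K' ⊕ opad = 44 5c 5c 5c 5c.
Inner input = (K'⊕ipad) ∥ m = 2e 36 36 36 36 ∥ a2 75 5d 03 41.
Inner hash: sum = 46+54+54+54+54+162+117+93+3+65 = 702; mod 256 = 190 → be.
Outer input = (K'⊕opad) ∥ inner = 44 5c 5c 5c 5c ∥ be.
Outer hash (tag): sum = 68+92+92+92+92+190 = 626; mod 256 = 114 → 72.

72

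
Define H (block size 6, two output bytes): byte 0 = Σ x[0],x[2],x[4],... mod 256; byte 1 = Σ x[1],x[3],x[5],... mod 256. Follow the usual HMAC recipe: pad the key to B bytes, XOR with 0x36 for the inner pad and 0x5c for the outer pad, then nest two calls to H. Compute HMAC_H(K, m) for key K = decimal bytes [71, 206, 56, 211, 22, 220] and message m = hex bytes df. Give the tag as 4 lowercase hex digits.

Key decimal bytes [71, 206, 56, 211, 22, 220] = 47 ce 38 d3 16 dc is exactly B = 6 bytes: K' = 47 ce 38 d3 16 dc.
K' ⊕ ipad = 71 f8 0e e5 20 ea.  K' ⊕ opad = 1b 92 64 8f 4a 80.
Inner input = (K'⊕ipad) ∥ m = 71 f8 0e e5 20 ea ∥ df.
Inner hash: even-index sum = 382 mod 256 = 126; odd-index sum = 711 mod 256 = 199 → 7e c7.
Outer input = (K'⊕opad) ∥ inner = 1b 92 64 8f 4a 80 ∥ 7e c7.
Outer hash (tag): even-index sum = 327 mod 256 = 71; odd-index sum = 616 mod 256 = 104 → 47 68.

4768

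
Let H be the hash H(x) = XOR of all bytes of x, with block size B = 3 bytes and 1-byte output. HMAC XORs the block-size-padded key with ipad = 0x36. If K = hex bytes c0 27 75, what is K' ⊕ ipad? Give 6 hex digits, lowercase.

f61143

Key hex bytes c0 27 75 is exactly B = 3 bytes: K' = c0 27 75.
XOR each byte with 0x36: c0⊕36=f6, 27⊕36=11, 75⊕36=43.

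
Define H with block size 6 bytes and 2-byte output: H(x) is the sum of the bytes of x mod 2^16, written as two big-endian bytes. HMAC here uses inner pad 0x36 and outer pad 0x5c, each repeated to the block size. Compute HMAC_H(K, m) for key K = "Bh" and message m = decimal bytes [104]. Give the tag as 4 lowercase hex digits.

01d6

Key "Bh" = 42 68 is 2 bytes ≤ B = 6; zero-pad to 6 bytes: K' = 42 68 00 00 00 00.
K' ⊕ ipad = 74 5e 36 36 36 36.  K' ⊕ opad = 1e 34 5c 5c 5c 5c.
Inner input = (K'⊕ipad) ∥ m = 74 5e 36 36 36 36 ∥ 68.
Inner hash: sum = 116+94+54+54+54+54+104 = 530 → 02 12.
Outer input = (K'⊕opad) ∥ inner = 1e 34 5c 5c 5c 5c ∥ 02 12.
Outer hash (tag): sum = 30+52+92+92+92+92+2+18 = 470 → 01 d6.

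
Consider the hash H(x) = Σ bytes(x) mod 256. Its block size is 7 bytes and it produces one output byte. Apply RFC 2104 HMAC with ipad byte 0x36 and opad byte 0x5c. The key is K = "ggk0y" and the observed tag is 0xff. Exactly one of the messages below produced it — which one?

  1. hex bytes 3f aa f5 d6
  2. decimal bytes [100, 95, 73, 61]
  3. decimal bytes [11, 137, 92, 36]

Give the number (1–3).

Key "ggk0y" = 67 67 6b 30 79 is 5 bytes ≤ B = 7; zero-pad to 7 bytes: K' = 67 67 6b 30 79 00 00.
K' ⊕ ipad = 51 51 5d 06 4f 36 36; K' ⊕ opad = 3b 3b 37 6c 25 5c 5c.
m1: inner = H(51 51 5d 06 4f 36 36 3f aa f5 d6) = 74; tag = H(3b 3b 37 6c 25 5c 5c 74) = 6a
m2: inner = H(51 51 5d 06 4f 36 36 64 5f 49 3d) = 09; tag = H(3b 3b 37 6c 25 5c 5c 09) = ff ← matches
m3: inner = H(51 51 5d 06 4f 36 36 0b 89 5c 24) = d4; tag = H(3b 3b 37 6c 25 5c 5c d4) = ca

2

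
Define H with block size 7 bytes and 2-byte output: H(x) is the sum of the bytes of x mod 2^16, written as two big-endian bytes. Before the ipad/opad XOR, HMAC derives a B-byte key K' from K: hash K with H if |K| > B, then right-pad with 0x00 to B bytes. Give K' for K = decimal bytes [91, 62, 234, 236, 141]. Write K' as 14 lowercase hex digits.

Key decimal bytes [91, 62, 234, 236, 141] = 5b 3e ea ec 8d is 5 bytes ≤ B = 7; zero-pad to 7 bytes: K' = 5b 3e ea ec 8d 00 00.

5b3eeaec8d0000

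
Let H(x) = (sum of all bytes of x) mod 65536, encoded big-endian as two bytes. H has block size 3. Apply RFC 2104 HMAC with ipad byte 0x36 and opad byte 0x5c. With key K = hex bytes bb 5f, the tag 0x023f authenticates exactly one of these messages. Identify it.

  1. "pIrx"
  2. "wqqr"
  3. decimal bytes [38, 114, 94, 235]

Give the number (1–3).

Key hex bytes bb 5f is 2 bytes ≤ B = 3; zero-pad to 3 bytes: K' = bb 5f 00.
K' ⊕ ipad = 8d 69 36; K' ⊕ opad = e7 03 5c.
m1: inner = H(8d 69 36 70 49 72 78) = 02 cf; tag = H(e7 03 5c 02 cf) = 0217
m2: inner = H(8d 69 36 77 71 71 72) = 02 f7; tag = H(e7 03 5c 02 f7) = 023f ← matches
m3: inner = H(8d 69 36 26 72 5e eb) = 03 0d; tag = H(e7 03 5c 03 0d) = 0156

2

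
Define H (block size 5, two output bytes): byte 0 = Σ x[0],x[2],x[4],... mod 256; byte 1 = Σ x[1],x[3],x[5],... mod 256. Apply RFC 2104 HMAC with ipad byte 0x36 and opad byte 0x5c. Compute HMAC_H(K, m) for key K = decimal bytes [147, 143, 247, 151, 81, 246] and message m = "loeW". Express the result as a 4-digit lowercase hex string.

Key decimal bytes [147, 143, 247, 151, 81, 246] = 93 8f f7 97 51 f6 is 6 bytes > B = 5, so hash it first: H(key) = db 1c, then zero-pad to 5 bytes: K' = db 1c 00 00 00.
K' ⊕ ipad = ed 2a 36 36 36.  K' ⊕ opad = 87 40 5c 5c 5c.
Inner input = (K'⊕ipad) ∥ m = ed 2a 36 36 36 ∥ 6c 6f 65 57.
Inner hash: even-index sum = 543 mod 256 = 31; odd-index sum = 305 mod 256 = 49 → 1f 31.
Outer input = (K'⊕opad) ∥ inner = 87 40 5c 5c 5c ∥ 1f 31.
Outer hash (tag): even-index sum = 368 mod 256 = 112; odd-index sum = 187 mod 256 = 187 → 70 bb.

70bb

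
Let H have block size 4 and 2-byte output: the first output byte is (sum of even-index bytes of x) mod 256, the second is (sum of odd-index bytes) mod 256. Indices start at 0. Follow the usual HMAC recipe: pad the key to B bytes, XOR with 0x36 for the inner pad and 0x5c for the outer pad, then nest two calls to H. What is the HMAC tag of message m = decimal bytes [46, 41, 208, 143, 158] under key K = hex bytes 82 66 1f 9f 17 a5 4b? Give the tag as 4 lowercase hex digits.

c2dc

Key hex bytes 82 66 1f 9f 17 a5 4b is 7 bytes > B = 4, so hash it first: H(key) = 03 aa, then zero-pad to 4 bytes: K' = 03 aa 00 00.
K' ⊕ ipad = 35 9c 36 36.  K' ⊕ opad = 5f f6 5c 5c.
Inner input = (K'⊕ipad) ∥ m = 35 9c 36 36 ∥ 2e 29 d0 8f 9e.
Inner hash: even-index sum = 519 mod 256 = 7; odd-index sum = 394 mod 256 = 138 → 07 8a.
Outer input = (K'⊕opad) ∥ inner = 5f f6 5c 5c ∥ 07 8a.
Outer hash (tag): even-index sum = 194 mod 256 = 194; odd-index sum = 476 mod 256 = 220 → c2 dc.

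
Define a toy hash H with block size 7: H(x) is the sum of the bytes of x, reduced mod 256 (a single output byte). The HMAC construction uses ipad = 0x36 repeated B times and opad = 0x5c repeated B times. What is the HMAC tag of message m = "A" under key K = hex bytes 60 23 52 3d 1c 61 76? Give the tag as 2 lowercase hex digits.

ad

Key hex bytes 60 23 52 3d 1c 61 76 is exactly B = 7 bytes: K' = 60 23 52 3d 1c 61 76.
K' ⊕ ipad = 56 15 64 0b 2a 57 40.  K' ⊕ opad = 3c 7f 0e 61 40 3d 2a.
Inner input = (K'⊕ipad) ∥ m = 56 15 64 0b 2a 57 40 ∥ 41.
Inner hash: sum = 86+21+100+11+42+87+64+65 = 476; mod 256 = 220 → dc.
Outer input = (K'⊕opad) ∥ inner = 3c 7f 0e 61 40 3d 2a ∥ dc.
Outer hash (tag): sum = 60+127+14+97+64+61+42+220 = 685; mod 256 = 173 → ad.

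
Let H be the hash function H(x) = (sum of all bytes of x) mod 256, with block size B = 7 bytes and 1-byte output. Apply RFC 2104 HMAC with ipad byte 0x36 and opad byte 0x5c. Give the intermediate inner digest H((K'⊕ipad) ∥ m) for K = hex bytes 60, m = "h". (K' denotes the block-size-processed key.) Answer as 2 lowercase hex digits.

Key hex bytes 60 is 1 byte ≤ B = 7; zero-pad to 7 bytes: K' = 60 00 00 00 00 00 00.
K' ⊕ ipad = 56 36 36 36 36 36 36.
Inner input = 56 36 36 36 36 36 36 ∥ 68.
Inner hash: sum = 86+54+54+54+54+54+54+104 = 514; mod 256 = 2 → 02.

02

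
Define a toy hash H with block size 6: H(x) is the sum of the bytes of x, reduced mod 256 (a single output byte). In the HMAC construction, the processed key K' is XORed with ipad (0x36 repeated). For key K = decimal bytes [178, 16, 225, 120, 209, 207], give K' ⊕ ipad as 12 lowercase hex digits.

8426d74ee7f9

Key decimal bytes [178, 16, 225, 120, 209, 207] = b2 10 e1 78 d1 cf is exactly B = 6 bytes: K' = b2 10 e1 78 d1 cf.
XOR each byte with 0x36: b2⊕36=84, 10⊕36=26, e1⊕36=d7, 78⊕36=4e, d1⊕36=e7, cf⊕36=f9.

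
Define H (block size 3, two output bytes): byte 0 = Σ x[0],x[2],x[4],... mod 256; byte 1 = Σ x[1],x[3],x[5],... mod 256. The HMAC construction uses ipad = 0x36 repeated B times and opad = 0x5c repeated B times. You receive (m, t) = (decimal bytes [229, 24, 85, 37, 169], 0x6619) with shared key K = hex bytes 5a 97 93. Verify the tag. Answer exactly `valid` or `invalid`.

invalid

Key hex bytes 5a 97 93 is exactly B = 3 bytes: K' = 5a 97 93.
K' ⊕ ipad = 6c a1 a5; K' ⊕ opad = 06 cb cf.
Inner hash: even-index sum = 334 mod 256 = 78; odd-index sum = 644 mod 256 = 132 → 4e 84.
Outer hash (recomputed tag): even-index sum = 345 mod 256 = 89; odd-index sum = 281 mod 256 = 25 → 59 19.
Recomputed tag = 5919; claimed = 6619 → mismatch.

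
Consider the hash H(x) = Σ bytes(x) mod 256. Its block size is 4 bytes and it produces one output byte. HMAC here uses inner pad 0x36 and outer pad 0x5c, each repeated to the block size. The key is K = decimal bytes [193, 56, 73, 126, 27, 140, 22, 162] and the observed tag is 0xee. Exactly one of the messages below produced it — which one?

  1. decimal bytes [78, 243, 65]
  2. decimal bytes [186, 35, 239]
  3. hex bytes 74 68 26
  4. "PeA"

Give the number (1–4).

Key decimal bytes [193, 56, 73, 126, 27, 140, 22, 162] = c1 38 49 7e 1b 8c 16 a2 is 8 bytes > B = 4, so hash it first: H(key) = 1f, then zero-pad to 4 bytes: K' = 1f 00 00 00.
K' ⊕ ipad = 29 36 36 36; K' ⊕ opad = 43 5c 5c 5c.
m1: inner = H(29 36 36 36 4e f3 41) = 4d; tag = H(43 5c 5c 5c 4d) = a4
m2: inner = H(29 36 36 36 ba 23 ef) = 97; tag = H(43 5c 5c 5c 97) = ee ← matches
m3: inner = H(29 36 36 36 74 68 26) = cd; tag = H(43 5c 5c 5c cd) = 24
m4: inner = H(29 36 36 36 50 65 41) = c1; tag = H(43 5c 5c 5c c1) = 18

2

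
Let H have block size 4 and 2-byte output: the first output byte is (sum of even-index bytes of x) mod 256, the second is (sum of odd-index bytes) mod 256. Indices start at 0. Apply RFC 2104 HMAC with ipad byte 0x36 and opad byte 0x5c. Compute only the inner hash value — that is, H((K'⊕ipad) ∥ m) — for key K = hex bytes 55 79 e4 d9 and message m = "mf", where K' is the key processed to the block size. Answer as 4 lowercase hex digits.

a2a4

Key hex bytes 55 79 e4 d9 is exactly B = 4 bytes: K' = 55 79 e4 d9.
K' ⊕ ipad = 63 4f d2 ef.
Inner input = 63 4f d2 ef ∥ 6d 66.
Inner hash: even-index sum = 418 mod 256 = 162; odd-index sum = 420 mod 256 = 164 → a2 a4.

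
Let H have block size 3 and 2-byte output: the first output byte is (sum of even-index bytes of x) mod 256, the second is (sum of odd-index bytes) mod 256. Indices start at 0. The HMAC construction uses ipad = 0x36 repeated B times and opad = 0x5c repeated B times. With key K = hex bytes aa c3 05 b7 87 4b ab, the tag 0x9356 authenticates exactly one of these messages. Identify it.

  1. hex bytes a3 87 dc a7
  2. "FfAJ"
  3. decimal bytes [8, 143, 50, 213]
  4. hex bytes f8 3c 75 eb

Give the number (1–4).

2

Key hex bytes aa c3 05 b7 87 4b ab is 7 bytes > B = 3, so hash it first: H(key) = e1 c5, then zero-pad to 3 bytes: K' = e1 c5 00.
K' ⊕ ipad = d7 f3 36; K' ⊕ opad = bd 99 5c.
m1: inner = H(d7 f3 36 a3 87 dc a7) = 3b 72; tag = H(bd 99 5c 3b 72) = 8bd4
m2: inner = H(d7 f3 36 46 66 41 4a) = bd 7a; tag = H(bd 99 5c bd 7a) = 9356 ← matches
m3: inner = H(d7 f3 36 08 8f 32 d5) = 71 2d; tag = H(bd 99 5c 71 2d) = 460a
m4: inner = H(d7 f3 36 f8 3c 75 eb) = 34 60; tag = H(bd 99 5c 34 60) = 79cd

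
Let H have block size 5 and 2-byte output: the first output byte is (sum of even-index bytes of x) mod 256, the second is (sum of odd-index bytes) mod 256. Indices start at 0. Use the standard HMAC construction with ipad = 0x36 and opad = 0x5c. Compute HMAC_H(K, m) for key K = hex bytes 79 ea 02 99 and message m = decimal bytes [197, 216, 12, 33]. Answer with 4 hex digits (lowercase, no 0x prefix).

Key hex bytes 79 ea 02 99 is 4 bytes ≤ B = 5; zero-pad to 5 bytes: K' = 79 ea 02 99 00.
K' ⊕ ipad = 4f dc 34 af 36.  K' ⊕ opad = 25 b6 5e c5 5c.
Inner input = (K'⊕ipad) ∥ m = 4f dc 34 af 36 ∥ c5 d8 0c 21.
Inner hash: even-index sum = 434 mod 256 = 178; odd-index sum = 604 mod 256 = 92 → b2 5c.
Outer input = (K'⊕opad) ∥ inner = 25 b6 5e c5 5c ∥ b2 5c.
Outer hash (tag): even-index sum = 315 mod 256 = 59; odd-index sum = 557 mod 256 = 45 → 3b 2d.

3b2d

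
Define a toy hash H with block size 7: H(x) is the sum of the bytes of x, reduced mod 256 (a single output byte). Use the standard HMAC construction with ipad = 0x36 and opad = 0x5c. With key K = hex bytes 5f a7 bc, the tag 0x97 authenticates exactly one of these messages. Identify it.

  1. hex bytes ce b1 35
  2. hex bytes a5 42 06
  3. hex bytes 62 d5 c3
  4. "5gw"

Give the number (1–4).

Key hex bytes 5f a7 bc is 3 bytes ≤ B = 7; zero-pad to 7 bytes: K' = 5f a7 bc 00 00 00 00.
K' ⊕ ipad = 69 91 8a 36 36 36 36; K' ⊕ opad = 03 fb e0 5c 5c 5c 5c.
m1: inner = H(69 91 8a 36 36 36 36 ce b1 35) = 10; tag = H(03 fb e0 5c 5c 5c 5c 10) = 5e
m2: inner = H(69 91 8a 36 36 36 36 a5 42 06) = 49; tag = H(03 fb e0 5c 5c 5c 5c 49) = 97 ← matches
m3: inner = H(69 91 8a 36 36 36 36 62 d5 c3) = 56; tag = H(03 fb e0 5c 5c 5c 5c 56) = a4
m4: inner = H(69 91 8a 36 36 36 36 35 67 77) = 6f; tag = H(03 fb e0 5c 5c 5c 5c 6f) = bd

2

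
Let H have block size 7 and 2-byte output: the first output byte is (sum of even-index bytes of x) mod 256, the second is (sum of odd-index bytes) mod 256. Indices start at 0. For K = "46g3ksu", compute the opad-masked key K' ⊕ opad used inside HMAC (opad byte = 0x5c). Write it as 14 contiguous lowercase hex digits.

686a3b6f372f29

Key "46g3ksu" = 34 36 67 33 6b 73 75 is exactly B = 7 bytes: K' = 34 36 67 33 6b 73 75.
XOR each byte with 0x5c: 34⊕5c=68, 36⊕5c=6a, 67⊕5c=3b, 33⊕5c=6f, 6b⊕5c=37, 73⊕5c=2f, 75⊕5c=29.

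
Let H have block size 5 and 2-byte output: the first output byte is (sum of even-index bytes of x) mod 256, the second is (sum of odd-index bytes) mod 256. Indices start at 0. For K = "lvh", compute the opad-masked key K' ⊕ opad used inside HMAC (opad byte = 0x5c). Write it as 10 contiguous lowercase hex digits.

Key "lvh" = 6c 76 68 is 3 bytes ≤ B = 5; zero-pad to 5 bytes: K' = 6c 76 68 00 00.
XOR each byte with 0x5c: 6c⊕5c=30, 76⊕5c=2a, 68⊕5c=34, 00⊕5c=5c, 00⊕5c=5c.

302a345c5c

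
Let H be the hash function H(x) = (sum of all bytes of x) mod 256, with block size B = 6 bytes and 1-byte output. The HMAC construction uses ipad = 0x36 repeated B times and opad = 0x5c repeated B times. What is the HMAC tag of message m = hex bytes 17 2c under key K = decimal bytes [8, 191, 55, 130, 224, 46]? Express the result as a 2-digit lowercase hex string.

Key decimal bytes [8, 191, 55, 130, 224, 46] = 08 bf 37 82 e0 2e is exactly B = 6 bytes: K' = 08 bf 37 82 e0 2e.
K' ⊕ ipad = 3e 89 01 b4 d6 18.  K' ⊕ opad = 54 e3 6b de bc 72.
Inner input = (K'⊕ipad) ∥ m = 3e 89 01 b4 d6 18 ∥ 17 2c.
Inner hash: sum = 62+137+1+180+214+24+23+44 = 685; mod 256 = 173 → ad.
Outer input = (K'⊕opad) ∥ inner = 54 e3 6b de bc 72 ∥ ad.
Outer hash (tag): sum = 84+227+107+222+188+114+173 = 1115; mod 256 = 91 → 5b.

5b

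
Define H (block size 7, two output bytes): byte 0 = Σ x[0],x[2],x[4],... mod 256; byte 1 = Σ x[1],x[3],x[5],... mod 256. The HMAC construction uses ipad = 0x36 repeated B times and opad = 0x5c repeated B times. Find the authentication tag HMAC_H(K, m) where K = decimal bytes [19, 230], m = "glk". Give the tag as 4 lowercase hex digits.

Key decimal bytes [19, 230] = 13 e6 is 2 bytes ≤ B = 7; zero-pad to 7 bytes: K' = 13 e6 00 00 00 00 00.
K' ⊕ ipad = 25 d0 36 36 36 36 36.  K' ⊕ opad = 4f ba 5c 5c 5c 5c 5c.
Inner input = (K'⊕ipad) ∥ m = 25 d0 36 36 36 36 36 ∥ 67 6c 6b.
Inner hash: even-index sum = 307 mod 256 = 51; odd-index sum = 526 mod 256 = 14 → 33 0e.
Outer input = (K'⊕opad) ∥ inner = 4f ba 5c 5c 5c 5c 5c ∥ 33 0e.
Outer hash (tag): even-index sum = 369 mod 256 = 113; odd-index sum = 421 mod 256 = 165 → 71 a5.

71a5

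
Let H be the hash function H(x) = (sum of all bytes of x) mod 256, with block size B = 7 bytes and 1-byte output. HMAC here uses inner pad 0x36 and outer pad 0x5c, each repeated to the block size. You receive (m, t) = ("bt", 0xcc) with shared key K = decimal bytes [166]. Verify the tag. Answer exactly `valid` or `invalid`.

valid

Key decimal bytes [166] = a6 is 1 byte ≤ B = 7; zero-pad to 7 bytes: K' = a6 00 00 00 00 00 00.
K' ⊕ ipad = 90 36 36 36 36 36 36; K' ⊕ opad = fa 5c 5c 5c 5c 5c 5c.
Inner hash: sum = 144+54+54+54+54+54+54+98+116 = 682; mod 256 = 170 → aa.
Outer hash (recomputed tag): sum = 250+92+92+92+92+92+92+170 = 972; mod 256 = 204 → cc.
Recomputed tag = cc; claimed = cc → match.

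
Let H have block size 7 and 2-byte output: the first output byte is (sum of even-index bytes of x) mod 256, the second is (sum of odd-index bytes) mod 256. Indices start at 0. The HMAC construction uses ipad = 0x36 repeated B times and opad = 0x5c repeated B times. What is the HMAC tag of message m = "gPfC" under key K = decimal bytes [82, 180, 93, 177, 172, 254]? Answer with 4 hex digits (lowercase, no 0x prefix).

Key decimal bytes [82, 180, 93, 177, 172, 254] = 52 b4 5d b1 ac fe is 6 bytes ≤ B = 7; zero-pad to 7 bytes: K' = 52 b4 5d b1 ac fe 00.
K' ⊕ ipad = 64 82 6b 87 9a c8 36.  K' ⊕ opad = 0e e8 01 ed f0 a2 5c.
Inner input = (K'⊕ipad) ∥ m = 64 82 6b 87 9a c8 36 ∥ 67 50 66 43.
Inner hash: even-index sum = 562 mod 256 = 50; odd-index sum = 670 mod 256 = 158 → 32 9e.
Outer input = (K'⊕opad) ∥ inner = 0e e8 01 ed f0 a2 5c ∥ 32 9e.
Outer hash (tag): even-index sum = 505 mod 256 = 249; odd-index sum = 681 mod 256 = 169 → f9 a9.

f9a9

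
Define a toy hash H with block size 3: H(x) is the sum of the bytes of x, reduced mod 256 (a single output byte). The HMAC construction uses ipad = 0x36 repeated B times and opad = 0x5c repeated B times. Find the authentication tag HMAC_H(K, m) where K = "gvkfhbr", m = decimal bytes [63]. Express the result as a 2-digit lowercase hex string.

Key "gvkfhbr" = 67 76 6b 66 68 62 72 is 7 bytes > B = 3, so hash it first: H(key) = ea, then zero-pad to 3 bytes: K' = ea 00 00.
K' ⊕ ipad = dc 36 36.  K' ⊕ opad = b6 5c 5c.
Inner input = (K'⊕ipad) ∥ m = dc 36 36 ∥ 3f.
Inner hash: sum = 220+54+54+63 = 391; mod 256 = 135 → 87.
Outer input = (K'⊕opad) ∥ inner = b6 5c 5c ∥ 87.
Outer hash (tag): sum = 182+92+92+135 = 501; mod 256 = 245 → f5.

f5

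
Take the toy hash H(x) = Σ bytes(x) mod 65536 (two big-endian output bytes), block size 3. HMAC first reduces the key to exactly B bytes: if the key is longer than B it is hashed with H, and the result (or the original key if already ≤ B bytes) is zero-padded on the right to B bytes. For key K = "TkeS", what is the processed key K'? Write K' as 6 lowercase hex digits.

017700

|K| = 4 > B = 3, so first hash the key.
H(K): sum = 84+107+101+83 = 375 → 01 77.
Zero-pad H(K) = 01 77 to 3 bytes: K' = 01 77 00.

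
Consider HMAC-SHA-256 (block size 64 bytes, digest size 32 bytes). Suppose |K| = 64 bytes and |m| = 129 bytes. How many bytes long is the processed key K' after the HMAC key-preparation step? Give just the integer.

64

Key is 64 ≤ 64 bytes, zero-padded: |K'| = 64.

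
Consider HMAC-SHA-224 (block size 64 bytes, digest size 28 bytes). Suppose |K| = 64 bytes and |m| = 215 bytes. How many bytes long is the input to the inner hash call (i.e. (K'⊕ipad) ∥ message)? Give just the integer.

Key is 64 ≤ 64 bytes, zero-padded: |K'| = 64.
Inner input = (K'⊕ipad) ∥ m → 64 + 215 = 279 bytes.

279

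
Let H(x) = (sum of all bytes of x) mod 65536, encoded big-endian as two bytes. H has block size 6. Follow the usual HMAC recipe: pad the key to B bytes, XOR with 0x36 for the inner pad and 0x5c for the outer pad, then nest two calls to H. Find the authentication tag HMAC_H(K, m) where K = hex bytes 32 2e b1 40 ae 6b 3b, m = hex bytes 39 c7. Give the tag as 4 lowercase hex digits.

0368

Key hex bytes 32 2e b1 40 ae 6b 3b is 7 bytes > B = 6, so hash it first: H(key) = 02 a5, then zero-pad to 6 bytes: K' = 02 a5 00 00 00 00.
K' ⊕ ipad = 34 93 36 36 36 36.  K' ⊕ opad = 5e f9 5c 5c 5c 5c.
Inner input = (K'⊕ipad) ∥ m = 34 93 36 36 36 36 ∥ 39 c7.
Inner hash: sum = 52+147+54+54+54+54+57+199 = 671 → 02 9f.
Outer input = (K'⊕opad) ∥ inner = 5e f9 5c 5c 5c 5c ∥ 02 9f.
Outer hash (tag): sum = 94+249+92+92+92+92+2+159 = 872 → 03 68.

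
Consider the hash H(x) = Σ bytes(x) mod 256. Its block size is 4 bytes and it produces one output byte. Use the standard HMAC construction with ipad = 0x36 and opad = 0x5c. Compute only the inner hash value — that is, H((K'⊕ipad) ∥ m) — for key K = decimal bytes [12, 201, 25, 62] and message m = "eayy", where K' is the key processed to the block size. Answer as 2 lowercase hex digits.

Key decimal bytes [12, 201, 25, 62] = 0c c9 19 3e is exactly B = 4 bytes: K' = 0c c9 19 3e.
K' ⊕ ipad = 3a ff 2f 08.
Inner input = 3a ff 2f 08 ∥ 65 61 79 79.
Inner hash: sum = 58+255+47+8+101+97+121+121 = 808; mod 256 = 40 → 28.

28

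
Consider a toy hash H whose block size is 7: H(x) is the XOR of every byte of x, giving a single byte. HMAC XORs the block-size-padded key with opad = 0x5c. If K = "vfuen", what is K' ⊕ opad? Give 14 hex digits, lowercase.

2a3a2939325c5c

Key "vfuen" = 76 66 75 65 6e is 5 bytes ≤ B = 7; zero-pad to 7 bytes: K' = 76 66 75 65 6e 00 00.
XOR each byte with 0x5c: 76⊕5c=2a, 66⊕5c=3a, 75⊕5c=29, 65⊕5c=39, 6e⊕5c=32, 00⊕5c=5c, 00⊕5c=5c.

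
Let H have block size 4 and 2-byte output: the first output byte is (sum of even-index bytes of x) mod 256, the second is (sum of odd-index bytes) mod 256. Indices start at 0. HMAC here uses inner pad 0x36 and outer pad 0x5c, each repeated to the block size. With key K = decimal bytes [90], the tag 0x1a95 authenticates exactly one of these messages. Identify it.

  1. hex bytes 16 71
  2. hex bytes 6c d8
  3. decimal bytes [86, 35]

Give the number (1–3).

1

Key decimal bytes [90] = 5a is 1 byte ≤ B = 4; zero-pad to 4 bytes: K' = 5a 00 00 00.
K' ⊕ ipad = 6c 36 36 36; K' ⊕ opad = 06 5c 5c 5c.
m1: inner = H(6c 36 36 36 16 71) = b8 dd; tag = H(06 5c 5c 5c b8 dd) = 1a95 ← matches
m2: inner = H(6c 36 36 36 6c d8) = 0e 44; tag = H(06 5c 5c 5c 0e 44) = 70fc
m3: inner = H(6c 36 36 36 56 23) = f8 8f; tag = H(06 5c 5c 5c f8 8f) = 5a47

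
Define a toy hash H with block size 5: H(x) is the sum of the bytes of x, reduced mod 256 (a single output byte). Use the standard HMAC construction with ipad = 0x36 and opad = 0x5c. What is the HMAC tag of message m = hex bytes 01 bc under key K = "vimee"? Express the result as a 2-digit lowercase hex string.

Key "vimee" = 76 69 6d 65 65 is exactly B = 5 bytes: K' = 76 69 6d 65 65.
K' ⊕ ipad = 40 5f 5b 53 53.  K' ⊕ opad = 2a 35 31 39 39.
Inner input = (K'⊕ipad) ∥ m = 40 5f 5b 53 53 ∥ 01 bc.
Inner hash: sum = 64+95+91+83+83+1+188 = 605; mod 256 = 93 → 5d.
Outer input = (K'⊕opad) ∥ inner = 2a 35 31 39 39 ∥ 5d.
Outer hash (tag): sum = 42+53+49+57+57+93 = 351; mod 256 = 95 → 5f.

5f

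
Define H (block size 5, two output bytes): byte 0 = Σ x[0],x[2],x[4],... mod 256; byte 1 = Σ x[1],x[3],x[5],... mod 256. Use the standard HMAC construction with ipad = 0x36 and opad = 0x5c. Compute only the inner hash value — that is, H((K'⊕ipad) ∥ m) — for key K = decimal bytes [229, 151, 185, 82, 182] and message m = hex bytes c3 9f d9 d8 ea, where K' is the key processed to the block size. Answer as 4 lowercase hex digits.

Key decimal bytes [229, 151, 185, 82, 182] = e5 97 b9 52 b6 is exactly B = 5 bytes: K' = e5 97 b9 52 b6.
K' ⊕ ipad = d3 a1 8f 64 80.
Inner input = d3 a1 8f 64 80 ∥ c3 9f d9 d8 ea.
Inner hash: even-index sum = 857 mod 256 = 89; odd-index sum = 907 mod 256 = 139 → 59 8b.

598b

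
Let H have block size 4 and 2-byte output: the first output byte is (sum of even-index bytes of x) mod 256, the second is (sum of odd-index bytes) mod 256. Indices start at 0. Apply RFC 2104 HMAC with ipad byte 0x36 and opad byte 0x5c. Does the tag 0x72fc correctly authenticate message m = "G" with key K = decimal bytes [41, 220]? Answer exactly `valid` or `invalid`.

Key decimal bytes [41, 220] = 29 dc is 2 bytes ≤ B = 4; zero-pad to 4 bytes: K' = 29 dc 00 00.
K' ⊕ ipad = 1f ea 36 36; K' ⊕ opad = 75 80 5c 5c.
Inner hash: even-index sum = 156 mod 256 = 156; odd-index sum = 288 mod 256 = 32 → 9c 20.
Outer hash (recomputed tag): even-index sum = 365 mod 256 = 109; odd-index sum = 252 mod 256 = 252 → 6d fc.
Recomputed tag = 6dfc; claimed = 72fc → mismatch.

invalid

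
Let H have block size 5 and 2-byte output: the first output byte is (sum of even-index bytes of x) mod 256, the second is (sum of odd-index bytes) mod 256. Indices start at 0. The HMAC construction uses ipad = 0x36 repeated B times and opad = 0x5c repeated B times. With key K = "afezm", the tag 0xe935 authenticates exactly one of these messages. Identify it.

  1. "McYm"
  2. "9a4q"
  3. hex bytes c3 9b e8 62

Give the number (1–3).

1

Key "afezm" = 61 66 65 7a 6d is exactly B = 5 bytes: K' = 61 66 65 7a 6d.
K' ⊕ ipad = 57 50 53 4c 5b; K' ⊕ opad = 3d 3a 39 26 31.
m1: inner = H(57 50 53 4c 5b 4d 63 59 6d) = d5 42; tag = H(3d 3a 39 26 31 d5 42) = e935 ← matches
m2: inner = H(57 50 53 4c 5b 39 61 34 71) = d7 09; tag = H(3d 3a 39 26 31 d7 09) = b037
m3: inner = H(57 50 53 4c 5b c3 9b e8 62) = 02 47; tag = H(3d 3a 39 26 31 02 47) = ee62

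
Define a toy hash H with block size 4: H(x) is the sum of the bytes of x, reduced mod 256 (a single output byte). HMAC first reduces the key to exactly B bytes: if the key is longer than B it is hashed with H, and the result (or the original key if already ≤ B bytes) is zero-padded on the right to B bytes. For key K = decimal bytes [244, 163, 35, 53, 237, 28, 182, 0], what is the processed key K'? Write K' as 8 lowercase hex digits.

|K| = 8 > B = 4, so first hash the key.
H(K): sum = 244+163+35+53+237+28+182+0 = 942; mod 256 = 174 → ae.
Zero-pad H(K) = ae to 4 bytes: K' = ae 00 00 00.

ae000000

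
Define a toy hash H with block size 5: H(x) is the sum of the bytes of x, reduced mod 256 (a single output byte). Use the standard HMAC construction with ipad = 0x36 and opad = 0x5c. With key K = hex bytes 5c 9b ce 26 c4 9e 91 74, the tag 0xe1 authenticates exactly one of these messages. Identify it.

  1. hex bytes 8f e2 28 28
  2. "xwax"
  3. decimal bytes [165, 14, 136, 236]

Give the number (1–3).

Key hex bytes 5c 9b ce 26 c4 9e 91 74 is 8 bytes > B = 5, so hash it first: H(key) = 52, then zero-pad to 5 bytes: K' = 52 00 00 00 00.
K' ⊕ ipad = 64 36 36 36 36; K' ⊕ opad = 0e 5c 5c 5c 5c.
m1: inner = H(64 36 36 36 36 8f e2 28 28) = fd; tag = H(0e 5c 5c 5c 5c fd) = 7b
m2: inner = H(64 36 36 36 36 78 77 61 78) = 04; tag = H(0e 5c 5c 5c 5c 04) = 82
m3: inner = H(64 36 36 36 36 a5 0e 88 ec) = 63; tag = H(0e 5c 5c 5c 5c 63) = e1 ← matches

3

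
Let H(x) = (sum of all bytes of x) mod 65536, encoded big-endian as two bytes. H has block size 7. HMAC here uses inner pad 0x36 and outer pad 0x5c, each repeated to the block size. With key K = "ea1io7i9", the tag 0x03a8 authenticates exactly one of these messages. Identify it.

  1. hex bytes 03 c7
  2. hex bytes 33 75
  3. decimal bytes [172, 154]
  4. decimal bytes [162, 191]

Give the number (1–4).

Key "ea1io7i9" = 65 61 31 69 6f 37 69 39 is 8 bytes > B = 7, so hash it first: H(key) = 02 a8, then zero-pad to 7 bytes: K' = 02 a8 00 00 00 00 00.
K' ⊕ ipad = 34 9e 36 36 36 36 36; K' ⊕ opad = 5e f4 5c 5c 5c 5c 5c.
m1: inner = H(34 9e 36 36 36 36 36 03 c7) = 02 aa; tag = H(5e f4 5c 5c 5c 5c 5c 02 aa) = 03ca
m2: inner = H(34 9e 36 36 36 36 36 33 75) = 02 88; tag = H(5e f4 5c 5c 5c 5c 5c 02 88) = 03a8 ← matches
m3: inner = H(34 9e 36 36 36 36 36 ac 9a) = 03 26; tag = H(5e f4 5c 5c 5c 5c 5c 03 26) = 0347
m4: inner = H(34 9e 36 36 36 36 36 a2 bf) = 03 41; tag = H(5e f4 5c 5c 5c 5c 5c 03 41) = 0362

2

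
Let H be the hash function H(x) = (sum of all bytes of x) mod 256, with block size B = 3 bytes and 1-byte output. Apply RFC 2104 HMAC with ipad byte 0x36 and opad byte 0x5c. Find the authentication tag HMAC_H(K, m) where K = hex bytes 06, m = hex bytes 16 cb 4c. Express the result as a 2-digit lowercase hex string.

Key hex bytes 06 is 1 byte ≤ B = 3; zero-pad to 3 bytes: K' = 06 00 00.
K' ⊕ ipad = 30 36 36.  K' ⊕ opad = 5a 5c 5c.
Inner input = (K'⊕ipad) ∥ m = 30 36 36 ∥ 16 cb 4c.
Inner hash: sum = 48+54+54+22+203+76 = 457; mod 256 = 201 → c9.
Outer input = (K'⊕opad) ∥ inner = 5a 5c 5c ∥ c9.
Outer hash (tag): sum = 90+92+92+201 = 475; mod 256 = 219 → db.

db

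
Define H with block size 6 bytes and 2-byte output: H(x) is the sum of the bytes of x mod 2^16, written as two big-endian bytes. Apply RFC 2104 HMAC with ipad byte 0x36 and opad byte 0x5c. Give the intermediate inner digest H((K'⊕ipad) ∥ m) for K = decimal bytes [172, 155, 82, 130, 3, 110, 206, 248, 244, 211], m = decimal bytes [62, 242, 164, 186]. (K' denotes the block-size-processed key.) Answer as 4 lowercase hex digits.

Key decimal bytes [172, 155, 82, 130, 3, 110, 206, 248, 244, 211] = ac 9b 52 82 03 6e ce f8 f4 d3 is 10 bytes > B = 6, so hash it first: H(key) = 06 19, then zero-pad to 6 bytes: K' = 06 19 00 00 00 00.
K' ⊕ ipad = 30 2f 36 36 36 36.
Inner input = 30 2f 36 36 36 36 ∥ 3e f2 a4 ba.
Inner hash: sum = 48+47+54+54+54+54+62+242+164+186 = 965 → 03 c5.

03c5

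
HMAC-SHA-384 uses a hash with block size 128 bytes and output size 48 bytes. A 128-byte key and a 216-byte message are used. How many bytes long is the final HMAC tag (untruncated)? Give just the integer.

48

The tag is one SHA-384 digest: 48 bytes.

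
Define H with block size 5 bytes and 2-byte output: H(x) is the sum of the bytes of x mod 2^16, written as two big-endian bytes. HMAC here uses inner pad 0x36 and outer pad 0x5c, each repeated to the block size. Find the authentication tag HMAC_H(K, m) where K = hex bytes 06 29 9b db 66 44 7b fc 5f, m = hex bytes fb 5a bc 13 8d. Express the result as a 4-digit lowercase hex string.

0280

Key hex bytes 06 29 9b db 66 44 7b fc 5f is 9 bytes > B = 5, so hash it first: H(key) = 04 25, then zero-pad to 5 bytes: K' = 04 25 00 00 00.
K' ⊕ ipad = 32 13 36 36 36.  K' ⊕ opad = 58 79 5c 5c 5c.
Inner input = (K'⊕ipad) ∥ m = 32 13 36 36 36 ∥ fb 5a bc 13 8d.
Inner hash: sum = 50+19+54+54+54+251+90+188+19+141 = 920 → 03 98.
Outer input = (K'⊕opad) ∥ inner = 58 79 5c 5c 5c ∥ 03 98.
Outer hash (tag): sum = 88+121+92+92+92+3+152 = 640 → 02 80.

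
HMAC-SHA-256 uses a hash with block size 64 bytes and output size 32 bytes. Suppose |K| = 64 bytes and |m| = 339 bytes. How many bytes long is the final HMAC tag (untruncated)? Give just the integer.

32

The tag is one SHA-256 digest: 32 bytes.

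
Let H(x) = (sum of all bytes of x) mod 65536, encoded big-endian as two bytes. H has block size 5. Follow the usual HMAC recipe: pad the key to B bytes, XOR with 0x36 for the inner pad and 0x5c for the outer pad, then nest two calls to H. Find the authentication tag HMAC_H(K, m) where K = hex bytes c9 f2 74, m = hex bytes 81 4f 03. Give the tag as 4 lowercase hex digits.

Key hex bytes c9 f2 74 is 3 bytes ≤ B = 5; zero-pad to 5 bytes: K' = c9 f2 74 00 00.
K' ⊕ ipad = ff c4 42 36 36.  K' ⊕ opad = 95 ae 28 5c 5c.
Inner input = (K'⊕ipad) ∥ m = ff c4 42 36 36 ∥ 81 4f 03.
Inner hash: sum = 255+196+66+54+54+129+79+3 = 836 → 03 44.
Outer input = (K'⊕opad) ∥ inner = 95 ae 28 5c 5c ∥ 03 44.
Outer hash (tag): sum = 149+174+40+92+92+3+68 = 618 → 02 6a.

026a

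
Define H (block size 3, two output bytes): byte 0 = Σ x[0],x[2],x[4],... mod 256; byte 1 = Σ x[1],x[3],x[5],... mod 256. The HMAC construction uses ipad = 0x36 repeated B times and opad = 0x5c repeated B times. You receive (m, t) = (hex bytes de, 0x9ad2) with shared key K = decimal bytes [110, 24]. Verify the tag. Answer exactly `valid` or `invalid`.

valid

Key decimal bytes [110, 24] = 6e 18 is 2 bytes ≤ B = 3; zero-pad to 3 bytes: K' = 6e 18 00.
K' ⊕ ipad = 58 2e 36; K' ⊕ opad = 32 44 5c.
Inner hash: even-index sum = 142 mod 256 = 142; odd-index sum = 268 mod 256 = 12 → 8e 0c.
Outer hash (recomputed tag): even-index sum = 154 mod 256 = 154; odd-index sum = 210 mod 256 = 210 → 9a d2.
Recomputed tag = 9ad2; claimed = 9ad2 → match.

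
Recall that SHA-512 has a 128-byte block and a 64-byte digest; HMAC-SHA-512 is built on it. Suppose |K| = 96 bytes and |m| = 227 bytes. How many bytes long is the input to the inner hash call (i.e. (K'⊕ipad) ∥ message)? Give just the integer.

355

Key is 96 ≤ 128 bytes, zero-padded: |K'| = 128.
Inner input = (K'⊕ipad) ∥ m → 128 + 227 = 355 bytes.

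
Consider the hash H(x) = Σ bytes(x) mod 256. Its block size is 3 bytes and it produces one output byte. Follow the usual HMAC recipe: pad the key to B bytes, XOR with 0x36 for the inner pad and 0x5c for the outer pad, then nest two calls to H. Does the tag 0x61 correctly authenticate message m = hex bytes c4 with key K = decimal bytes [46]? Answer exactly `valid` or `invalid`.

Key decimal bytes [46] = 2e is 1 byte ≤ B = 3; zero-pad to 3 bytes: K' = 2e 00 00.
K' ⊕ ipad = 18 36 36; K' ⊕ opad = 72 5c 5c.
Inner hash: sum = 24+54+54+196 = 328; mod 256 = 72 → 48.
Outer hash (recomputed tag): sum = 114+92+92+72 = 370; mod 256 = 114 → 72.
Recomputed tag = 72; claimed = 61 → mismatch.

invalid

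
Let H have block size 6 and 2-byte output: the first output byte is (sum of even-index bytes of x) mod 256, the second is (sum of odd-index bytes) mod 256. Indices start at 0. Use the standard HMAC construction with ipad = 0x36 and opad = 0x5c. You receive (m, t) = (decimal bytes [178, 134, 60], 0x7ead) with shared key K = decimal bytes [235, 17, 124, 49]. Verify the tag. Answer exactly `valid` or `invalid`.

Key decimal bytes [235, 17, 124, 49] = eb 11 7c 31 is 4 bytes ≤ B = 6; zero-pad to 6 bytes: K' = eb 11 7c 31 00 00.
K' ⊕ ipad = dd 27 4a 07 36 36; K' ⊕ opad = b7 4d 20 6d 5c 5c.
Inner hash: even-index sum = 587 mod 256 = 75; odd-index sum = 234 mod 256 = 234 → 4b ea.
Outer hash (recomputed tag): even-index sum = 382 mod 256 = 126; odd-index sum = 512 mod 256 = 0 → 7e 00.
Recomputed tag = 7e00; claimed = 7ead → mismatch.

invalid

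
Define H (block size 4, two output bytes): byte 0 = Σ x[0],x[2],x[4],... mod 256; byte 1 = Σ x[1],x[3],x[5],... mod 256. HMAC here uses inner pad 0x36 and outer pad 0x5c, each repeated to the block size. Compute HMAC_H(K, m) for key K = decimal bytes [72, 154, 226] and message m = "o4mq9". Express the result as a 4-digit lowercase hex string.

Key decimal bytes [72, 154, 226] = 48 9a e2 is 3 bytes ≤ B = 4; zero-pad to 4 bytes: K' = 48 9a e2 00.
K' ⊕ ipad = 7e ac d4 36.  K' ⊕ opad = 14 c6 be 5c.
Inner input = (K'⊕ipad) ∥ m = 7e ac d4 36 ∥ 6f 34 6d 71 39.
Inner hash: even-index sum = 615 mod 256 = 103; odd-index sum = 391 mod 256 = 135 → 67 87.
Outer input = (K'⊕opad) ∥ inner = 14 c6 be 5c ∥ 67 87.
Outer hash (tag): even-index sum = 313 mod 256 = 57; odd-index sum = 425 mod 256 = 169 → 39 a9.

39a9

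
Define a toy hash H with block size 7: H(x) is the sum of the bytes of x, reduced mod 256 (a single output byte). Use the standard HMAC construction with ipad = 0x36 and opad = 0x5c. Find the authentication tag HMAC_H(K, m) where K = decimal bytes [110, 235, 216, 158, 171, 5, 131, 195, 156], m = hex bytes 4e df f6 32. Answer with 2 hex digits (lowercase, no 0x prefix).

55

Key decimal bytes [110, 235, 216, 158, 171, 5, 131, 195, 156] = 6e eb d8 9e ab 05 83 c3 9c is 9 bytes > B = 7, so hash it first: H(key) = 61, then zero-pad to 7 bytes: K' = 61 00 00 00 00 00 00.
K' ⊕ ipad = 57 36 36 36 36 36 36.  K' ⊕ opad = 3d 5c 5c 5c 5c 5c 5c.
Inner input = (K'⊕ipad) ∥ m = 57 36 36 36 36 36 36 ∥ 4e df f6 32.
Inner hash: sum = 87+54+54+54+54+54+54+78+223+246+50 = 1008; mod 256 = 240 → f0.
Outer input = (K'⊕opad) ∥ inner = 3d 5c 5c 5c 5c 5c 5c ∥ f0.
Outer hash (tag): sum = 61+92+92+92+92+92+92+240 = 853; mod 256 = 85 → 55.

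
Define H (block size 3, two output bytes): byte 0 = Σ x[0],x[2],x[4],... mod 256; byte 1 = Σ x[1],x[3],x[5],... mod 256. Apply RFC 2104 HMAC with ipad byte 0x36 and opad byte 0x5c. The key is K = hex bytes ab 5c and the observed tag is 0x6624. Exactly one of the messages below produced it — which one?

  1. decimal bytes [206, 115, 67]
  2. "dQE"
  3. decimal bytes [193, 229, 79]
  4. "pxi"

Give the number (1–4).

Key hex bytes ab 5c is 2 bytes ≤ B = 3; zero-pad to 3 bytes: K' = ab 5c 00.
K' ⊕ ipad = 9d 6a 36; K' ⊕ opad = f7 00 5c.
m1: inner = H(9d 6a 36 ce 73 43) = 46 7b; tag = H(f7 00 5c 46 7b) = ce46
m2: inner = H(9d 6a 36 64 51 45) = 24 13; tag = H(f7 00 5c 24 13) = 6624 ← matches
m3: inner = H(9d 6a 36 c1 e5 4f) = b8 7a; tag = H(f7 00 5c b8 7a) = cdb8
m4: inner = H(9d 6a 36 70 78 69) = 4b 43; tag = H(f7 00 5c 4b 43) = 964b

2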